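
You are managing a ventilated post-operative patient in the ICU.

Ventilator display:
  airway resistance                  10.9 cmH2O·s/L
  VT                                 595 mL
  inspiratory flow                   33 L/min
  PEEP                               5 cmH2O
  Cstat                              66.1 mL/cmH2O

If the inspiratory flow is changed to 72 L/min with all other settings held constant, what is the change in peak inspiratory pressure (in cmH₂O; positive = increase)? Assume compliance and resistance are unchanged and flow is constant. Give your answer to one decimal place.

Flow: 33 L/min ÷ 60 = 0.55 L/s.
New flow: 72 L/min ÷ 60 = 1.2 L/s.
PIP = Vt/C + R·V̇ + PEEP (constant-flow equation of motion).
Only the resistive term changes: ΔPIP = R × ΔV̇ = 10.9 × (1.2 − 0.55) = 10.9 × 0.65 = 7.085 cmH2O.

7.1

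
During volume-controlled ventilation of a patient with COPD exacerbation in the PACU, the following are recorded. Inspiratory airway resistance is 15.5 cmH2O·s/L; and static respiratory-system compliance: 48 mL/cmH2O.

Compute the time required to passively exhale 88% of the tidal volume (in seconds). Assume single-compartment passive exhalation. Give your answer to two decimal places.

τ = R × C = 15.5 × 48 mL/cmH2O = 15.5 × 0.048 L/cmH2O = 0.744 s.
Exhaled fraction f = 1 − e^(−t/τ) → t = −τ·ln(1 − f) = −0.744·ln(0.12) = 1.577 s.

1.58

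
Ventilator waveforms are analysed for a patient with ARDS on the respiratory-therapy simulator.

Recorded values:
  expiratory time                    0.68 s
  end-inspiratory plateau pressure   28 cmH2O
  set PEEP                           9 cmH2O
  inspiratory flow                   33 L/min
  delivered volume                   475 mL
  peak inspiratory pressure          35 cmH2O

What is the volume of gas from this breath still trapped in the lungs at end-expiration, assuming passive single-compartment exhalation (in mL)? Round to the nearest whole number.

56

Flow: 33 L/min ÷ 60 = 0.55 L/s.
R = (PIP − Pplat)/V̇ = (35 − 28) / 0.55 = 7.0/0.55 = 12.727 cmH2O·s/L.
C = Vt/(Pplat − PEEP) = 475.0 / (28 − 9) = 475.0/19.0 = 25.0 mL/cmH2O.
τ = R × C = 12.727 × 0.025 L/cmH2O = 0.3182 s.
Fraction remaining = e^(−Te/τ) = e^(−0.68/0.3182) = 0.118.
Trapped volume = 475.0 × 0.118 = 56.05 mL.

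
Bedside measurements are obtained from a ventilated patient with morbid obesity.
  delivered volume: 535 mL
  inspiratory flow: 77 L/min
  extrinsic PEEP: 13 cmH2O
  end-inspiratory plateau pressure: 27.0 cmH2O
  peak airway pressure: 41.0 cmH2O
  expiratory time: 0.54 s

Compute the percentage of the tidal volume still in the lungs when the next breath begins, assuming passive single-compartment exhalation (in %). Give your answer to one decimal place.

27.4

Flow: 77 L/min ÷ 60 = 1.2833 L/s.
R = (PIP − Pplat)/V̇ = (41.0 − 27.0) / 1.2833 = 14.0/1.2833 = 10.909 cmH2O·s/L.
C = Vt/(Pplat − PEEP) = 535.0 / (27.0 − 13) = 535.0/14.0 = 38.214 mL/cmH2O.
τ = R × C = 10.909 × 0.03821 L/cmH2O = 0.4168 s.
Fraction remaining at end-expiration = e^(−Te/τ) = e^(−0.54/0.4168) = 0.2737 → 27.37%.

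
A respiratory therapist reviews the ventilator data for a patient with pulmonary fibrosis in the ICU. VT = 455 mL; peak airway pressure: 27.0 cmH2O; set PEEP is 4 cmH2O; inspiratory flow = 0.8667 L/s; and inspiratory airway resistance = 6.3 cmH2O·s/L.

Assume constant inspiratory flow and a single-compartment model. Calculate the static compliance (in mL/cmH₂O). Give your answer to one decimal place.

25.9

Equation of motion (constant flow): PIP = Vt/C + R·V̇ + PEEP.
Vt/C = PIP − R·V̇ − PEEP = 27.0 − 6.3×0.8667 − 4 = 27.0 − 5.46 − 4 = 17.54 cmH2O.
C = Vt / 17.54 = 455 / 17.54 = 25.941 mL/cmH2O.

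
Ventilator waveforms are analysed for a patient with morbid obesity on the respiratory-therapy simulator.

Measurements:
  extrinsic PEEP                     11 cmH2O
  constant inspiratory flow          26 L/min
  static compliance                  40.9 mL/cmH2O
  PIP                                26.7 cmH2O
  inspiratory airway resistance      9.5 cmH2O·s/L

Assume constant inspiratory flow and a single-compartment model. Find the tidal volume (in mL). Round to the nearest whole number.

474

Flow: 26 L/min ÷ 60 = 0.4333 L/s.
Equation of motion (constant flow): PIP = Vt/C + R·V̇ + PEEP.
Vt/C = PIP − R·V̇ − PEEP = 26.7 − 4.116 − 11 = 11.584 cmH2O.
Vt = C × 11.584 = 40.9 × 11.584 = 473.79 mL.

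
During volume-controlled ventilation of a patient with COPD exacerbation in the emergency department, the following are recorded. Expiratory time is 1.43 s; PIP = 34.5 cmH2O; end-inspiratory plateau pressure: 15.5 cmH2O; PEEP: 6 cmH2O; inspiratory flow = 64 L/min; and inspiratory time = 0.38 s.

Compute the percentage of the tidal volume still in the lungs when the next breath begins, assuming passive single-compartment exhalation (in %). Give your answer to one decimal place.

15.2

Flow: 64 L/min ÷ 60 = 1.0667 L/s.
Vt = flow × Ti = 1.0667 L/s × 0.38 s × 1000 mL/L = 405.35 mL.
R = (PIP − Pplat)/V̇ = (34.5 − 15.5) / 1.0667 = 19.0/1.0667 = 17.812 cmH2O·s/L.
C = Vt/(Pplat − PEEP) = 405.35 / (15.5 − 6) = 405.35/9.5 = 42.668 mL/cmH2O.
τ = R × C = 17.812 × 0.04267 L/cmH2O = 0.76 s.
Fraction remaining at end-expiration = e^(−Te/τ) = e^(−1.43/0.76) = 0.1523 → 15.23%.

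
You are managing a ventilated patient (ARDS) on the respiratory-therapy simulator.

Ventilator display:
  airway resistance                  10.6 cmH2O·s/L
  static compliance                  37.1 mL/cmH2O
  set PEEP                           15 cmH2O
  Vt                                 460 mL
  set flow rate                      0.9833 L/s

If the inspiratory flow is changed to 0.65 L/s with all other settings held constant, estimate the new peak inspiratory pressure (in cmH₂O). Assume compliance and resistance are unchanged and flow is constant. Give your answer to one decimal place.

PIP = Vt/C + R·V̇ + PEEP (constant-flow equation of motion).
Only the resistive term changes: ΔPIP = R × ΔV̇ = 10.6 × (0.65 − 0.9833) = 10.6 × -0.3333 = -3.533 cmH2O.
Original PIP = 460/37.1 + 10.6×0.9833 + 15 = 37.822 cmH2O; new PIP = 37.822 + (-3.533) = 34.289 cmH2O.

34.3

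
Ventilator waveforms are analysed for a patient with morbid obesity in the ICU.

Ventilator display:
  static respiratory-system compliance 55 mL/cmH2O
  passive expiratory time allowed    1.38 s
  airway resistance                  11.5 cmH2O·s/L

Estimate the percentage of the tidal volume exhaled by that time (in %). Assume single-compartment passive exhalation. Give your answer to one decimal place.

88.7

τ = R × C = 11.5 × 55 mL/cmH2O = 11.5 × 0.055 L/cmH2O = 0.6325 s.
Passive exhalation: V(t)/V₀ = e^(−t/τ) = e^(−1.38/0.6325) = 0.1128.
Fraction exhaled = 1 − 0.1128 = 0.8872 → 88.72%.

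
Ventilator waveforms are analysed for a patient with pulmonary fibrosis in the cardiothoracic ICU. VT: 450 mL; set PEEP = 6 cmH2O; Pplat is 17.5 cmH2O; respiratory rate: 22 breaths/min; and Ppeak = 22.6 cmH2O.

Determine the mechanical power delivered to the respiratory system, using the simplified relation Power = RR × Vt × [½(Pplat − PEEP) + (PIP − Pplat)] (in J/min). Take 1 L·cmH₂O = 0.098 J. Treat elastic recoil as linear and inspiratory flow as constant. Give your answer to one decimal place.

10.5

Per-breath work = Vt × [½(Pplat−PEEP) + (PIP−Pplat)] = 0.450 × [0.5×11.5 + 5.1] = 0.450 × 10.85 = 4.883 L·cmH2O.
Power = 22 × 4.883 = 107.43 L·cmH2O/min.
× 0.098 J/(L·cmH2O) → 10.528 J/min.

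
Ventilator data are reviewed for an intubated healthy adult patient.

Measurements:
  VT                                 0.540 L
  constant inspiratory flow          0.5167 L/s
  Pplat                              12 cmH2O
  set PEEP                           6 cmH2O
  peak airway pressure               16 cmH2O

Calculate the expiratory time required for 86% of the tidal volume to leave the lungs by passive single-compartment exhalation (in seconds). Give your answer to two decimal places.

R = (PIP − Pplat)/V̇ = (16 − 12) / 0.5167 = 4.0/0.5167 = 7.741 cmH2O·s/L.
C = Vt/(Pplat − PEEP) = 540.0 / (12 − 6) = 540.0/6.0 = 90.0 mL/cmH2O.
τ = R × C = 7.741 × 0.09 L/cmH2O = 0.6967 s.
t = −τ·ln(1 − 0.86) = −0.6967·ln(0.14) = 1.37 s.

1.37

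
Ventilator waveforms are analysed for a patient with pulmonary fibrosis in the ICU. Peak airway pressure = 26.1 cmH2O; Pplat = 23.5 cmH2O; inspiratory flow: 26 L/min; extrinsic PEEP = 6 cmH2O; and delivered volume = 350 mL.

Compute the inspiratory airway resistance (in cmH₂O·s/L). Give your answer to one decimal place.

6.0

Flow: 26 L/min ÷ 60 = 0.4333 L/s.
Raw = (PIP − Pplat) / flow = (26.1 − 23.5) / 0.4333 = 2.6 / 0.4333 = 6.0 cmH2O·s/L.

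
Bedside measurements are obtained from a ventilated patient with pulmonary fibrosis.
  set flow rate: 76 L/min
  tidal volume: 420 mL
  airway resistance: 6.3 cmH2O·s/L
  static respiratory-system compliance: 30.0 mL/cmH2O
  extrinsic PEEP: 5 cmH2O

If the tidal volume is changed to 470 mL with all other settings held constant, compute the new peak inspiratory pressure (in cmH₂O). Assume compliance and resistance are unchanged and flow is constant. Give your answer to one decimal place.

28.6

Flow: 76 L/min ÷ 60 = 1.2667 L/s.
PIP = Vt/C + R·V̇ + PEEP (constant-flow equation of motion).
Only the elastic term changes: ΔPIP = ΔVt / C = (470 − 420) / 30.0 = 1.667 cmH2O.
Original PIP = 420/30.0 + 6.3×1.2667 + 5 = 26.98 cmH2O; new PIP = 26.98 + (1.667) = 28.647 cmH2O.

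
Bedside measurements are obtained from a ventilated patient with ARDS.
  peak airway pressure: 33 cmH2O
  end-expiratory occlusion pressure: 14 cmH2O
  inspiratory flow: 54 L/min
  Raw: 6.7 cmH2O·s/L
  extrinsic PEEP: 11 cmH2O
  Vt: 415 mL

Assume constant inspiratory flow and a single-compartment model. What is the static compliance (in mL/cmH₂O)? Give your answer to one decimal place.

32.0

Flow: 54 L/min ÷ 60 = 0.9 L/s.
Total PEEP = 14 cmH2O (set 11 + intrinsic 3); this is the baseline alveolar pressure.
Equation of motion (constant flow): PIP = Vt/C + R·V̇ + PEEP.
Vt/C = PIP − R·V̇ − PEEP = 33 − 6.7×0.9 − 14 = 33 − 6.03 − 14 = 12.97 cmH2O.
C = Vt / 12.97 = 415 / 12.97 = 31.997 mL/cmH2O.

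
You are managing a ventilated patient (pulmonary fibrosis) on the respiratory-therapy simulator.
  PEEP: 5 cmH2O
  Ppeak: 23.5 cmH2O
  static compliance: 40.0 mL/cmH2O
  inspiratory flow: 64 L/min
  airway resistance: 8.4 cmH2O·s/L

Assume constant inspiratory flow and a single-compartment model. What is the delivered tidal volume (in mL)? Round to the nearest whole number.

Flow: 64 L/min ÷ 60 = 1.0667 L/s.
Equation of motion (constant flow): PIP = Vt/C + R·V̇ + PEEP.
Vt/C = PIP − R·V̇ − PEEP = 23.5 − 8.96 − 5 = 9.54 cmH2O.
Vt = C × 9.54 = 40.0 × 9.54 = 381.6 mL.

382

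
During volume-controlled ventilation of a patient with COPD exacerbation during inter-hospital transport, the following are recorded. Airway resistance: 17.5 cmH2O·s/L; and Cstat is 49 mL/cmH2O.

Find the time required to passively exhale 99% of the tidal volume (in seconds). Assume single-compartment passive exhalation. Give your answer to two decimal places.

τ = R × C = 17.5 × 49 mL/cmH2O = 17.5 × 0.049 L/cmH2O = 0.8575 s.
Exhaled fraction f = 1 − e^(−t/τ) → t = −τ·ln(1 − f) = −0.8575·ln(0.01) = 3.949 s.

3.95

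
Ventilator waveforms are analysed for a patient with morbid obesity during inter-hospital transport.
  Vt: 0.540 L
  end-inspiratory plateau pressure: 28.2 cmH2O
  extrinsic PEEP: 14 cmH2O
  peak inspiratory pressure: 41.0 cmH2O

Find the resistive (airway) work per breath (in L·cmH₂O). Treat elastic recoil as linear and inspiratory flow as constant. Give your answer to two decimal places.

With constant inspiratory flow the resistive pressure is constant at PIP − Pplat = 41.0 − 28.2 = 12.8 cmH2O, so resistive work = 12.8 × 0.540 = 6.912 L·cmH2O.

6.91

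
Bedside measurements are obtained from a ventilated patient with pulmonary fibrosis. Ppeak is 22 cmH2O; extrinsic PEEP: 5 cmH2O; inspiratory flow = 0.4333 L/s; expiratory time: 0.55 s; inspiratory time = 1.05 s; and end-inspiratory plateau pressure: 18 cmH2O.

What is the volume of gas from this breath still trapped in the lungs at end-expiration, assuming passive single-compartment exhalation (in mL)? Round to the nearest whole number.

Vt = flow × Ti = 0.4333 L/s × 1.05 s × 1000 mL/L = 454.97 mL.
R = (PIP − Pplat)/V̇ = (22 − 18) / 0.4333 = 4.0/0.4333 = 9.231 cmH2O·s/L.
C = Vt/(Pplat − PEEP) = 454.97 / (18 − 5) = 454.97/13.0 = 34.998 mL/cmH2O.
τ = R × C = 9.231 × 0.035 L/cmH2O = 0.3231 s.
Fraction remaining = e^(−Te/τ) = e^(−0.55/0.3231) = 0.1823.
Trapped volume = 454.97 × 0.1823 = 82.941 mL.

83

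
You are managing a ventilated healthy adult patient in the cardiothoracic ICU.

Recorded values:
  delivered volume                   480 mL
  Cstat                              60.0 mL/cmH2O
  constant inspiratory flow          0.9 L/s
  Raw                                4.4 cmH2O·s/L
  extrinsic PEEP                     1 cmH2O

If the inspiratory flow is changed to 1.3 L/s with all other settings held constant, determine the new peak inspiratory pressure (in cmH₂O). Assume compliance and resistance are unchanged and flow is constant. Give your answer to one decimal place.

PIP = Vt/C + R·V̇ + PEEP (constant-flow equation of motion).
Only the resistive term changes: ΔPIP = R × ΔV̇ = 4.4 × (1.3 − 0.9) = 4.4 × 0.4 = 1.76 cmH2O.
Original PIP = 480/60.0 + 4.4×0.9 + 1 = 12.96 cmH2O; new PIP = 12.96 + (1.76) = 14.72 cmH2O.

14.7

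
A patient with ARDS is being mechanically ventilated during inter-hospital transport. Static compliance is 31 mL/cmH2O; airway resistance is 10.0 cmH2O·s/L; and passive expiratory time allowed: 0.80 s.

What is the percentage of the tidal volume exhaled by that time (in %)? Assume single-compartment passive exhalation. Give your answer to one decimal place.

τ = R × C = 10.0 × 31 mL/cmH2O = 10.0 × 0.031 L/cmH2O = 0.31 s.
Passive exhalation: V(t)/V₀ = e^(−t/τ) = e^(−0.80/0.31) = 0.07573.
Fraction exhaled = 1 − 0.07573 = 0.9243 → 92.43%.

92.4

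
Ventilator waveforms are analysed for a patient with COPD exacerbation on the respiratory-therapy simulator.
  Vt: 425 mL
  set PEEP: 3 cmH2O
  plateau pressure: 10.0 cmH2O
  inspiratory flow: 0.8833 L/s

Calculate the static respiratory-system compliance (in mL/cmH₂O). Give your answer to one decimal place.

Cstat = Vt / (Pplat − PEEP) = 425 / (10.0 − 3) = 425 / 7.0 = 60.714 mL/cmH2O.

60.7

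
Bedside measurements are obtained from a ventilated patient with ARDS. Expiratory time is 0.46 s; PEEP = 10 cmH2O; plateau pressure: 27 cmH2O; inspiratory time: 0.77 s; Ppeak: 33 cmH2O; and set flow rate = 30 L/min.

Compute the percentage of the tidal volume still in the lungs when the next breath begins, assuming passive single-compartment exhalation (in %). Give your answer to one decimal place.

18.4

Flow: 30 L/min ÷ 60 = 0.5 L/s.
Vt = flow × Ti = 0.5 L/s × 0.77 s × 1000 mL/L = 385.0 mL.
R = (PIP − Pplat)/V̇ = (33 − 27) / 0.5 = 6.0/0.5 = 12.0 cmH2O·s/L.
C = Vt/(Pplat − PEEP) = 385.0 / (27 − 10) = 385.0/17.0 = 22.647 mL/cmH2O.
τ = R × C = 12.0 × 0.02265 L/cmH2O = 0.2718 s.
Fraction remaining at end-expiration = e^(−Te/τ) = e^(−0.46/0.2718) = 0.1841 → 18.41%.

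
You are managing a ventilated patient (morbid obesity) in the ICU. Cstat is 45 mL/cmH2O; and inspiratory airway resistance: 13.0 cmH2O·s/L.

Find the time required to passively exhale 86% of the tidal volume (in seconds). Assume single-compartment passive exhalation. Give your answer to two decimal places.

τ = R × C = 13.0 × 45 mL/cmH2O = 13.0 × 0.045 L/cmH2O = 0.585 s.
Exhaled fraction f = 1 − e^(−t/τ) → t = −τ·ln(1 − f) = −0.585·ln(0.14) = 1.15 s.

1.15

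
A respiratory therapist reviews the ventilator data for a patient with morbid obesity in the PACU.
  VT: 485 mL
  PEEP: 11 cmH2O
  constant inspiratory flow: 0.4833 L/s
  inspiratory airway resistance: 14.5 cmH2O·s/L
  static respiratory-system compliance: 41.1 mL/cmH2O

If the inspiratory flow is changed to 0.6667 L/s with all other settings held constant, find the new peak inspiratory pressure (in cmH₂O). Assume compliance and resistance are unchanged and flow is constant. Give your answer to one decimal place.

PIP = Vt/C + R·V̇ + PEEP (constant-flow equation of motion).
Only the resistive term changes: ΔPIP = R × ΔV̇ = 14.5 × (0.6667 − 0.4833) = 14.5 × 0.1834 = 2.659 cmH2O.
Original PIP = 485/41.1 + 14.5×0.4833 + 11 = 29.808 cmH2O; new PIP = 29.808 + (2.659) = 32.467 cmH2O.

32.5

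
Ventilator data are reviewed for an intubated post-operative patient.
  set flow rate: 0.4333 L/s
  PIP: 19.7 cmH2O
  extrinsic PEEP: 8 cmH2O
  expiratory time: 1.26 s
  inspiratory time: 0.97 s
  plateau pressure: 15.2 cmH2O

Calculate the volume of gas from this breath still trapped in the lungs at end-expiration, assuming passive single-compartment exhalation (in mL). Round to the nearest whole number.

53

Vt = flow × Ti = 0.4333 L/s × 0.97 s × 1000 mL/L = 420.3 mL.
R = (PIP − Pplat)/V̇ = (19.7 − 15.2) / 0.4333 = 4.5/0.4333 = 10.385 cmH2O·s/L.
C = Vt/(Pplat − PEEP) = 420.3 / (15.2 − 8) = 420.3/7.2 = 58.375 mL/cmH2O.
τ = R × C = 10.385 × 0.05838 L/cmH2O = 0.6063 s.
Fraction remaining = e^(−Te/τ) = e^(−1.26/0.6063) = 0.1252.
Trapped volume = 420.3 × 0.1252 = 52.622 mL.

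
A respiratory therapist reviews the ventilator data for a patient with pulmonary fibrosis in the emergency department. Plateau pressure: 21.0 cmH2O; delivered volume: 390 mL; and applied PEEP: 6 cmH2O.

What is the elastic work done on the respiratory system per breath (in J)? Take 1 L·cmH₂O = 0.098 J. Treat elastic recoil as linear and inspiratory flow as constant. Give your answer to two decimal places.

Elastic work ≈ ½ × (Pplat − PEEP) × Vt = 0.5 × (21.0 − 6) × 0.390 L = 0.5 × 15.0 × 0.390 = 2.925 L·cmH2O.
× 0.098 J/(L·cmH2O) → 0.2867 J.

0.29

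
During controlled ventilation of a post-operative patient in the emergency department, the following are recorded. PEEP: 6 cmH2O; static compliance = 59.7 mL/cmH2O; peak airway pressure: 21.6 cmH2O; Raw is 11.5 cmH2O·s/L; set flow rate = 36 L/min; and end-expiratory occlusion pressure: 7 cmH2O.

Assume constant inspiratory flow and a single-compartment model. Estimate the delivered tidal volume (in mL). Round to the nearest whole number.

Flow: 36 L/min ÷ 60 = 0.6 L/s.
Total PEEP = 7 cmH2O (set 6 + intrinsic 1); this is the baseline alveolar pressure.
Equation of motion (constant flow): PIP = Vt/C + R·V̇ + PEEP.
Vt/C = PIP − R·V̇ − PEEP = 21.6 − 6.9 − 7 = 7.7 cmH2O.
Vt = C × 7.7 = 59.7 × 7.7 = 459.69 mL.

460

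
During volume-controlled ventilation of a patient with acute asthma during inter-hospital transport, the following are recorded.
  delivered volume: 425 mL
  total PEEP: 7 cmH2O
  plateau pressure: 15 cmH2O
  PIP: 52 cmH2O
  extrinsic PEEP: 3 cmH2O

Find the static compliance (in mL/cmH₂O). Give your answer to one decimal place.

53.1

End-expiratory occlusion gives total PEEP = 7 cmH2O (intrinsic PEEP = 7 − 3 = 4). Use total PEEP for the elastic gradient.
Cstat = Vt / (Pplat − PEEPtotal) = 425 / (15 − 7) = 425 / 8.0 = 53.125 mL/cmH2O.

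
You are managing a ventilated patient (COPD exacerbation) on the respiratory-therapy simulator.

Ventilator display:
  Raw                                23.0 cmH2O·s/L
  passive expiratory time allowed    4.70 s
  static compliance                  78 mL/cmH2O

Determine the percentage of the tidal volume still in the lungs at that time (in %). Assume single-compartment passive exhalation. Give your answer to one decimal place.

7.3

τ = R × C = 23.0 × 78 mL/cmH2O = 23.0 × 0.078 L/cmH2O = 1.794 s.
Passive exhalation: V(t)/V₀ = e^(−t/τ) = e^(−4.70/1.794) = 0.07281.
Fraction remaining = 0.07281 → 7.281%.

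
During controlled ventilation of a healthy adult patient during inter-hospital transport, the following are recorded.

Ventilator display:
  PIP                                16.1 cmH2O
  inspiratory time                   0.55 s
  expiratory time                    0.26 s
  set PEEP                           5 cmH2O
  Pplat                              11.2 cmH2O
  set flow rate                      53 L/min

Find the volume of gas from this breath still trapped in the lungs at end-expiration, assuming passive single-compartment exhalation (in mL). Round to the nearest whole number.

Flow: 53 L/min ÷ 60 = 0.8833 L/s.
Vt = flow × Ti = 0.8833 L/s × 0.55 s × 1000 mL/L = 485.82 mL.
R = (PIP − Pplat)/V̇ = (16.1 − 11.2) / 0.8833 = 4.9/0.8833 = 5.547 cmH2O·s/L.
C = Vt/(Pplat − PEEP) = 485.82 / (11.2 − 5) = 485.82/6.2 = 78.358 mL/cmH2O.
τ = R × C = 5.547 × 0.07836 L/cmH2O = 0.4347 s.
Fraction remaining = e^(−Te/τ) = e^(−0.26/0.4347) = 0.5498.
Trapped volume = 485.82 × 0.5498 = 267.1 mL.

267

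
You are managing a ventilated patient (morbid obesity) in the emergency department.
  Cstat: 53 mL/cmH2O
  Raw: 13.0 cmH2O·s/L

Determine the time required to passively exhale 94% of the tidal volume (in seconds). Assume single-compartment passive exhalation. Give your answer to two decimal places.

1.94

τ = R × C = 13.0 × 53 mL/cmH2O = 13.0 × 0.053 L/cmH2O = 0.689 s.
Exhaled fraction f = 1 − e^(−t/τ) → t = −τ·ln(1 − f) = −0.689·ln(0.06) = 1.938 s.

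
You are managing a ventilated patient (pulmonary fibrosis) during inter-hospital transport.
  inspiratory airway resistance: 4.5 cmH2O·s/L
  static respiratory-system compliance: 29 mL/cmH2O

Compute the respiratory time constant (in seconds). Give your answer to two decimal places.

τ = R × C = 4.5 × 29 mL/cmH2O = 4.5 × 0.029 L/cmH2O = 0.1305 s.

0.13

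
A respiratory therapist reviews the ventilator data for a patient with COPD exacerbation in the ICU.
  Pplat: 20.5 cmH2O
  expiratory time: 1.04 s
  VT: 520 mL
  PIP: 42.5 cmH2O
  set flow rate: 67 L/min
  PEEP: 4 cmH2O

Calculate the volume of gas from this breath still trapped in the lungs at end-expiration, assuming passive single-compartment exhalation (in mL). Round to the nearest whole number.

97

Flow: 67 L/min ÷ 60 = 1.1167 L/s.
R = (PIP − Pplat)/V̇ = (42.5 − 20.5) / 1.1167 = 22.0/1.1167 = 19.701 cmH2O·s/L.
C = Vt/(Pplat − PEEP) = 520.0 / (20.5 − 4) = 520.0/16.5 = 31.515 mL/cmH2O.
τ = R × C = 19.701 × 0.03152 L/cmH2O = 0.621 s.
Fraction remaining = e^(−Te/τ) = e^(−1.04/0.621) = 0.1874.
Trapped volume = 520.0 × 0.1874 = 97.448 mL.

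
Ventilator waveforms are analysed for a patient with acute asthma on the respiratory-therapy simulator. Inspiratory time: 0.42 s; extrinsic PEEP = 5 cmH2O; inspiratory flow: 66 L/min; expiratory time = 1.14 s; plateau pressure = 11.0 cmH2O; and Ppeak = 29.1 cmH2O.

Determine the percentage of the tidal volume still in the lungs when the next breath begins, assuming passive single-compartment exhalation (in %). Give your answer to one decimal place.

40.7

Flow: 66 L/min ÷ 60 = 1.1 L/s.
Vt = flow × Ti = 1.1 L/s × 0.42 s × 1000 mL/L = 462.0 mL.
R = (PIP − Pplat)/V̇ = (29.1 − 11.0) / 1.1 = 18.1/1.1 = 16.455 cmH2O·s/L.
C = Vt/(Pplat − PEEP) = 462.0 / (11.0 − 5) = 462.0/6.0 = 77.0 mL/cmH2O.
τ = R × C = 16.455 × 0.077 L/cmH2O = 1.267 s.
Fraction remaining at end-expiration = e^(−Te/τ) = e^(−1.14/1.267) = 0.4067 → 40.67%.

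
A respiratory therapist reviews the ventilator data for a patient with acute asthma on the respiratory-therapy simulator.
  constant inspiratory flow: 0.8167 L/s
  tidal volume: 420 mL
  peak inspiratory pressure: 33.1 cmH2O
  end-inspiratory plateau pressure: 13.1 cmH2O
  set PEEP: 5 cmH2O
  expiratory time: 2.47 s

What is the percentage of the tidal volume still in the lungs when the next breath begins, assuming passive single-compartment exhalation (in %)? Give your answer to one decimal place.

R = (PIP − Pplat)/V̇ = (33.1 − 13.1) / 0.8167 = 20.0/0.8167 = 24.489 cmH2O·s/L.
C = Vt/(Pplat − PEEP) = 420.0 / (13.1 − 5) = 420.0/8.1 = 51.852 mL/cmH2O.
τ = R × C = 24.489 × 0.05185 L/cmH2O = 1.27 s.
Fraction remaining at end-expiration = e^(−Te/τ) = e^(−2.47/1.27) = 0.143 → 14.3%.

14.3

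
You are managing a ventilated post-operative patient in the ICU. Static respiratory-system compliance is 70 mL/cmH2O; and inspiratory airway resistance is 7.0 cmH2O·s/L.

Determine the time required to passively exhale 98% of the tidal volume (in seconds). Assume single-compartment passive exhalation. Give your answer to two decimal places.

1.92

τ = R × C = 7.0 × 70 mL/cmH2O = 7.0 × 0.070 L/cmH2O = 0.49 s.
Exhaled fraction f = 1 − e^(−t/τ) → t = −τ·ln(1 − f) = −0.49·ln(0.02) = 1.917 s.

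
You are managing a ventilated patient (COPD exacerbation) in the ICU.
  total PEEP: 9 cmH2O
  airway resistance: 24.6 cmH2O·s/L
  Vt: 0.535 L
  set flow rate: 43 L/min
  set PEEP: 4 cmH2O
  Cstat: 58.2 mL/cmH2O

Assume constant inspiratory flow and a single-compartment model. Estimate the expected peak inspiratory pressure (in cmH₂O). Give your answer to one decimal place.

Flow: 43 L/min ÷ 60 = 0.7167 L/s.
Total PEEP = 9 cmH2O (set 4 + intrinsic 5); this is the baseline alveolar pressure.
Equation of motion (constant flow): PIP = Vt/C + R·V̇ + PEEP.
PIP = 535/58.2 + 24.6×0.7167 + 9 = 9.192 + 17.631 + 9 = 35.823 cmH2O.

35.8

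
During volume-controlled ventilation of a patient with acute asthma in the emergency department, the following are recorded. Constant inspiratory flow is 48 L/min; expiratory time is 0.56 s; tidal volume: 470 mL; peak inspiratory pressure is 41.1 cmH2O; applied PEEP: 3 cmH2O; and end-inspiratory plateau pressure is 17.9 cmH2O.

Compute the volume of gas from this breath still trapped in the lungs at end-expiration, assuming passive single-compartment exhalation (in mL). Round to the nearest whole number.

255

Flow: 48 L/min ÷ 60 = 0.8 L/s.
R = (PIP − Pplat)/V̇ = (41.1 − 17.9) / 0.8 = 23.2/0.8 = 29.0 cmH2O·s/L.
C = Vt/(Pplat − PEEP) = 470.0 / (17.9 − 3) = 470.0/14.9 = 31.544 mL/cmH2O.
τ = R × C = 29.0 × 0.03154 L/cmH2O = 0.9147 s.
Fraction remaining = e^(−Te/τ) = e^(−0.56/0.9147) = 0.5421.
Trapped volume = 470.0 × 0.5421 = 254.79 mL.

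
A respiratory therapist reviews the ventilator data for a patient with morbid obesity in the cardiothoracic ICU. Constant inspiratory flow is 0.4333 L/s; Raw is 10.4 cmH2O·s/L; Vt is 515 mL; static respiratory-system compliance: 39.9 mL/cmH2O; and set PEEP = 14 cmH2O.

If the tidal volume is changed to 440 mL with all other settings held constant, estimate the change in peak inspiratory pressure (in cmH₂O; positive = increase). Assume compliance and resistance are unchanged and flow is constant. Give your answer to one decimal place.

-1.9

PIP = Vt/C + R·V̇ + PEEP (constant-flow equation of motion).
Only the elastic term changes: ΔPIP = ΔVt / C = (440 − 515) / 39.9 = -1.88 cmH2O.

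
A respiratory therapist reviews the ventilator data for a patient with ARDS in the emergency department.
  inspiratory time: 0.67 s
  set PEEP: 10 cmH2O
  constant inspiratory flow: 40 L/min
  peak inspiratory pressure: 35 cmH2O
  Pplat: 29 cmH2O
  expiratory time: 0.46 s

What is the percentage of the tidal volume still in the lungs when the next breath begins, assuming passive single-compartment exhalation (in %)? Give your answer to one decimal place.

11.4

Flow: 40 L/min ÷ 60 = 0.6667 L/s.
Vt = flow × Ti = 0.6667 L/s × 0.67 s × 1000 mL/L = 446.69 mL.
R = (PIP − Pplat)/V̇ = (35 − 29) / 0.6667 = 6.0/0.6667 = 9.0 cmH2O·s/L.
C = Vt/(Pplat − PEEP) = 446.69 / (29 − 10) = 446.69/19.0 = 23.51 mL/cmH2O.
τ = R × C = 9.0 × 0.02351 L/cmH2O = 0.2116 s.
Fraction remaining at end-expiration = e^(−Te/τ) = e^(−0.46/0.2116) = 0.1137 → 11.37%.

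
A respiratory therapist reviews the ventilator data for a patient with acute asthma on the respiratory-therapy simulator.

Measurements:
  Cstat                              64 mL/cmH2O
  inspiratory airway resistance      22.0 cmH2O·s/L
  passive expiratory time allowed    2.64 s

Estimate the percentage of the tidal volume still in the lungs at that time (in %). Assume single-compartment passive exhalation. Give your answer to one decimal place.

τ = R × C = 22.0 × 64 mL/cmH2O = 22.0 × 0.064 L/cmH2O = 1.408 s.
Passive exhalation: V(t)/V₀ = e^(−t/τ) = e^(−2.64/1.408) = 0.1534.
Fraction remaining = 0.1534 → 15.34%.

15.3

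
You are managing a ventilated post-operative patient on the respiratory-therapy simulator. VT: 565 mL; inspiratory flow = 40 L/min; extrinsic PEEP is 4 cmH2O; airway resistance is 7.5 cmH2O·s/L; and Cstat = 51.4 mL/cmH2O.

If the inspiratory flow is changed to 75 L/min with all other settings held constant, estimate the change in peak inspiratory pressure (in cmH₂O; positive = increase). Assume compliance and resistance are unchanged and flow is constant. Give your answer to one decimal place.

4.4

Flow: 40 L/min ÷ 60 = 0.6667 L/s.
New flow: 75 L/min ÷ 60 = 1.25 L/s.
PIP = Vt/C + R·V̇ + PEEP (constant-flow equation of motion).
Only the resistive term changes: ΔPIP = R × ΔV̇ = 7.5 × (1.25 − 0.6667) = 7.5 × 0.5833 = 4.375 cmH2O.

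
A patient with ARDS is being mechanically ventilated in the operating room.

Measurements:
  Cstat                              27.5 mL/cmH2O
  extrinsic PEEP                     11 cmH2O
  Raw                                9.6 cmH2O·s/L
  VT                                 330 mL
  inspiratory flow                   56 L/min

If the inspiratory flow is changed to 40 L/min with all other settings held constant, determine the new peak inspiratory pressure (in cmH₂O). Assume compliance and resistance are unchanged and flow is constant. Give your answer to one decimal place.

Flow: 56 L/min ÷ 60 = 0.9333 L/s.
New flow: 40 L/min ÷ 60 = 0.6667 L/s.
PIP = Vt/C + R·V̇ + PEEP (constant-flow equation of motion).
Only the resistive term changes: ΔPIP = R × ΔV̇ = 9.6 × (0.6667 − 0.9333) = 9.6 × -0.2666 = -2.559 cmH2O.
Original PIP = 330/27.5 + 9.6×0.9333 + 11 = 31.96 cmH2O; new PIP = 31.96 + (-2.559) = 29.401 cmH2O.

29.4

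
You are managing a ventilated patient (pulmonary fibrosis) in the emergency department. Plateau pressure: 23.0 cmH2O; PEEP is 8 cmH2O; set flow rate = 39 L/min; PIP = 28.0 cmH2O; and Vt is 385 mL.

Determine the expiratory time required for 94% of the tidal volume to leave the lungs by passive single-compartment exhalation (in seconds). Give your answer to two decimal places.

0.56

Flow: 39 L/min ÷ 60 = 0.65 L/s.
R = (PIP − Pplat)/V̇ = (28.0 − 23.0) / 0.65 = 5.0/0.65 = 7.692 cmH2O·s/L.
C = Vt/(Pplat − PEEP) = 385.0 / (23.0 − 8) = 385.0/15.0 = 25.667 mL/cmH2O.
τ = R × C = 7.692 × 0.02567 L/cmH2O = 0.1975 s.
t = −τ·ln(1 − 0.94) = −0.1975·ln(0.06) = 0.5556 s.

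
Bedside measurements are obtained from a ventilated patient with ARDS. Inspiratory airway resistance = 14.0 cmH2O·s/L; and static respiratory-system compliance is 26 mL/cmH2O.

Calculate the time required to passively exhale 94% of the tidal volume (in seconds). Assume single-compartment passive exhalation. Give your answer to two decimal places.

τ = R × C = 14.0 × 26 mL/cmH2O = 14.0 × 0.026 L/cmH2O = 0.364 s.
Exhaled fraction f = 1 − e^(−t/τ) → t = −τ·ln(1 − f) = −0.364·ln(0.06) = 1.024 s.

1.02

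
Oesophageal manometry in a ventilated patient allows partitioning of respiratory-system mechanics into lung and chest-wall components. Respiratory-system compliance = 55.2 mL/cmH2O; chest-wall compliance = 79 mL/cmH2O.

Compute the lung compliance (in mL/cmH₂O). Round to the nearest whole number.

183

1/CL = 1/Crs − 1/Ccw.
1/CL = 1/55.2 − 1/79 = 0.005458.
CL = 183.22 mL/cmH2O.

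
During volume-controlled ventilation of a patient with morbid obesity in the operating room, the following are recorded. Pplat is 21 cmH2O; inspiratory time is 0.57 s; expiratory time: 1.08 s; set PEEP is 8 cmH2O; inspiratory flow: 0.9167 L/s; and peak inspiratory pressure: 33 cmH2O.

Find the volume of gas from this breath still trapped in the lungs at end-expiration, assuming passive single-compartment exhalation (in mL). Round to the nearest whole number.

67

Vt = flow × Ti = 0.9167 L/s × 0.57 s × 1000 mL/L = 522.52 mL.
R = (PIP − Pplat)/V̇ = (33 − 21) / 0.9167 = 12.0/0.9167 = 13.09 cmH2O·s/L.
C = Vt/(Pplat − PEEP) = 522.52 / (21 − 8) = 522.52/13.0 = 40.194 mL/cmH2O.
τ = R × C = 13.09 × 0.04019 L/cmH2O = 0.5261 s.
Fraction remaining = e^(−Te/τ) = e^(−1.08/0.5261) = 0.1284.
Trapped volume = 522.52 × 0.1284 = 67.092 mL.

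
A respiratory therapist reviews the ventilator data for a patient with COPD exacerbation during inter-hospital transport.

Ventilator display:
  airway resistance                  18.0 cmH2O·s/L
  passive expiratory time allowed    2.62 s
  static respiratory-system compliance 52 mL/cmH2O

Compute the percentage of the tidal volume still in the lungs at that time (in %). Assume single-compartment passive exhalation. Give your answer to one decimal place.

6.1

τ = R × C = 18.0 × 52 mL/cmH2O = 18.0 × 0.052 L/cmH2O = 0.936 s.
Passive exhalation: V(t)/V₀ = e^(−t/τ) = e^(−2.62/0.936) = 0.06086.
Fraction remaining = 0.06086 → 6.086%.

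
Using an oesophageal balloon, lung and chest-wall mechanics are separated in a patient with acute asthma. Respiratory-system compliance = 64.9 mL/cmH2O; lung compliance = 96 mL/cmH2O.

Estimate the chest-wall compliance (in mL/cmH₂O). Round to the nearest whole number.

1/Ccw = 1/Crs − 1/CL.
1/Ccw = 1/64.9 − 1/96 = 0.004992.
Ccw = 200.32 mL/cmH2O.

200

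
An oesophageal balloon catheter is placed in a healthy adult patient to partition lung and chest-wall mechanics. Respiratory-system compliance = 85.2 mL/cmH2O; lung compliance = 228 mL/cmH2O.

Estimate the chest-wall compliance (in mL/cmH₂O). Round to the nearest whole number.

1/Ccw = 1/Crs − 1/CL.
1/Ccw = 1/85.2 − 1/228 = 0.007351.
Ccw = 136.04 mL/cmH2O.

136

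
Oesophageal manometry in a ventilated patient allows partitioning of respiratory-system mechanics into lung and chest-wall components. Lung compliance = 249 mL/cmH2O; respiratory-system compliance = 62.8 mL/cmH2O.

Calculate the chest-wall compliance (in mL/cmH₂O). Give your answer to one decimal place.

1/Ccw = 1/Crs − 1/CL.
1/Ccw = 1/62.8 − 1/249 = 0.01191.
Ccw = 83.963 mL/cmH2O.

84.0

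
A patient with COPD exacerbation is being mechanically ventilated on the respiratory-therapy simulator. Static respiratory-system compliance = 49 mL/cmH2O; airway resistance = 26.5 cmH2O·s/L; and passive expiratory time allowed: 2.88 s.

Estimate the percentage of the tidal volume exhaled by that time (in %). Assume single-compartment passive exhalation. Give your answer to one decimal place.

89.1

τ = R × C = 26.5 × 49 mL/cmH2O = 26.5 × 0.049 L/cmH2O = 1.299 s.
Passive exhalation: V(t)/V₀ = e^(−t/τ) = e^(−2.88/1.299) = 0.1089.
Fraction exhaled = 1 − 0.1089 = 0.8911 → 89.11%.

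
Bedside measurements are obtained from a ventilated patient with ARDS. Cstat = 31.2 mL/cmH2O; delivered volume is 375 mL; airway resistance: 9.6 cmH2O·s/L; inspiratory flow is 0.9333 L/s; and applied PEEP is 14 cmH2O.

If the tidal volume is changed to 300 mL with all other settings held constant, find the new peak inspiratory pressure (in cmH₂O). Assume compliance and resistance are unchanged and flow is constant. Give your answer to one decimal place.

PIP = Vt/C + R·V̇ + PEEP (constant-flow equation of motion).
Only the elastic term changes: ΔPIP = ΔVt / C = (300 − 375) / 31.2 = -2.404 cmH2O.
Original PIP = 375/31.2 + 9.6×0.9333 + 14 = 34.979 cmH2O; new PIP = 34.979 + (-2.404) = 32.575 cmH2O.

32.6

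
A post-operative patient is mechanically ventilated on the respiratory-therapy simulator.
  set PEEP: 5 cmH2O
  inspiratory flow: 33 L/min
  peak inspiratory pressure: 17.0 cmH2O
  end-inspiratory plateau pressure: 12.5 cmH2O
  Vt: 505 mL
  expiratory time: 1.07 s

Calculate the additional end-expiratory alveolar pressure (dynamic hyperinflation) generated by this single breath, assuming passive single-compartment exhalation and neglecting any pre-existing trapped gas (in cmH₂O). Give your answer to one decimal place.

Flow: 33 L/min ÷ 60 = 0.55 L/s.
R = (PIP − Pplat)/V̇ = (17.0 − 12.5) / 0.55 = 4.5/0.55 = 8.182 cmH2O·s/L.
C = Vt/(Pplat − PEEP) = 505.0 / (12.5 − 5) = 505.0/7.5 = 67.333 mL/cmH2O.
τ = R × C = 8.182 × 0.06733 L/cmH2O = 0.5509 s.
Fraction remaining = e^(−Te/τ) = e^(−1.07/0.5509) = 0.1434; trapped volume = 505.0 × 0.1434 = 72.417 mL.
Additional alveolar pressure from trapping ≈ V_trapped / C = 72.417 / 67.333 = 1.076 cmH2O.

1.1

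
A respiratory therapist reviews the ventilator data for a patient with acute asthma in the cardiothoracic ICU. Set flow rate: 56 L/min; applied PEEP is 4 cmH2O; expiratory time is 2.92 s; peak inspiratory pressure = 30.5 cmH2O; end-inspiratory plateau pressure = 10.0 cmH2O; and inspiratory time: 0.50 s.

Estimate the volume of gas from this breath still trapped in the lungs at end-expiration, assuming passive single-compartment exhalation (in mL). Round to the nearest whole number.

Flow: 56 L/min ÷ 60 = 0.9333 L/s.
Vt = flow × Ti = 0.9333 L/s × 0.50 s × 1000 mL/L = 466.65 mL.
R = (PIP − Pplat)/V̇ = (30.5 − 10.0) / 0.9333 = 20.5/0.9333 = 21.965 cmH2O·s/L.
C = Vt/(Pplat − PEEP) = 466.65 / (10.0 − 4) = 466.65/6.0 = 77.775 mL/cmH2O.
τ = R × C = 21.965 × 0.07778 L/cmH2O = 1.708 s.
Fraction remaining = e^(−Te/τ) = e^(−2.92/1.708) = 0.1809.
Trapped volume = 466.65 × 0.1809 = 84.417 mL.

84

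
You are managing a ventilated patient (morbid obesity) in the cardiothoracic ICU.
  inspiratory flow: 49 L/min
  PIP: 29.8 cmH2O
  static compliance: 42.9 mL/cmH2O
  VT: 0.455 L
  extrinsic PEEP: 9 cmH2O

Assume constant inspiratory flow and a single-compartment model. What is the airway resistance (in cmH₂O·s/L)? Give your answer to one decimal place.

12.5

Flow: 49 L/min ÷ 60 = 0.8167 L/s.
Equation of motion (constant flow): PIP = Vt/C + R·V̇ + PEEP.
R·V̇ = PIP − Vt/C − PEEP = 29.8 − 455/42.9 − 9 = 29.8 − 10.606 − 9 = 10.194 cmH2O.
R = 10.194 / 0.8167 = 12.482 cmH2O·s/L.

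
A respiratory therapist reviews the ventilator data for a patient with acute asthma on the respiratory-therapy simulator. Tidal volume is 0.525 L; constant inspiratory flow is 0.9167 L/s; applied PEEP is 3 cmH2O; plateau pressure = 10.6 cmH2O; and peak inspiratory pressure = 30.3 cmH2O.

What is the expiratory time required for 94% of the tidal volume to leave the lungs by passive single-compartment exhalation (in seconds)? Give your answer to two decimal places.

4.18

R = (PIP − Pplat)/V̇ = (30.3 − 10.6) / 0.9167 = 19.7/0.9167 = 21.49 cmH2O·s/L.
C = Vt/(Pplat − PEEP) = 525.0 / (10.6 − 3) = 525.0/7.6 = 69.079 mL/cmH2O.
τ = R × C = 21.49 × 0.06908 L/cmH2O = 1.485 s.
t = −τ·ln(1 − 0.94) = −1.485·ln(0.06) = 4.178 s.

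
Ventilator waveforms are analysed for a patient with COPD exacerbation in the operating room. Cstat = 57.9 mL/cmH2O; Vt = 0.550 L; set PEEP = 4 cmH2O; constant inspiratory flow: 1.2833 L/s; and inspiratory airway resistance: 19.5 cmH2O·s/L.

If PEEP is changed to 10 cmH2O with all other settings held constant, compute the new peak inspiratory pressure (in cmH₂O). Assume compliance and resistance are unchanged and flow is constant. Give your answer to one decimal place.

44.5

PIP = Vt/C + R·V̇ + PEEP (constant-flow equation of motion).
Only the baseline term changes: ΔPIP = ΔPEEP = 10 − 4 = 6.0 cmH2O.
Original PIP = 550/57.9 + 19.5×1.2833 + 4 = 38.523 cmH2O; new PIP = 38.523 + (6.0) = 44.523 cmH2O.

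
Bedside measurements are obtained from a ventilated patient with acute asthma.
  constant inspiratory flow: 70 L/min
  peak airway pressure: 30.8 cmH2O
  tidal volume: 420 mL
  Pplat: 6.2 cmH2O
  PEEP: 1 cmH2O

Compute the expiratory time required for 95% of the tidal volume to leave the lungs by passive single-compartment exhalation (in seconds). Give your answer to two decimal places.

5.10

Flow: 70 L/min ÷ 60 = 1.1667 L/s.
R = (PIP − Pplat)/V̇ = (30.8 − 6.2) / 1.1667 = 24.6/1.1667 = 21.085 cmH2O·s/L.
C = Vt/(Pplat − PEEP) = 420.0 / (6.2 − 1) = 420.0/5.2 = 80.769 mL/cmH2O.
τ = R × C = 21.085 × 0.08077 L/cmH2O = 1.703 s.
t = −τ·ln(1 − 0.95) = −1.703·ln(0.05) = 5.102 s.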